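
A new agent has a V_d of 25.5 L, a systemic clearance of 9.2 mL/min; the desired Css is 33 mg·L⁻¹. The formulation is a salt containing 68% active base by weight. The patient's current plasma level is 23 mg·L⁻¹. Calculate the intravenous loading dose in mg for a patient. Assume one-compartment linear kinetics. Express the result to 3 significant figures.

375 mg

LD is governed by Vd — clearance does not enter the loading-dose calculation.
Concentration deficit ΔC = 33 − 23 = 10.00 mg/L
LD = Vd × ΔC / S = 25.50 × 10.00 / 0.68 = 375.0 mg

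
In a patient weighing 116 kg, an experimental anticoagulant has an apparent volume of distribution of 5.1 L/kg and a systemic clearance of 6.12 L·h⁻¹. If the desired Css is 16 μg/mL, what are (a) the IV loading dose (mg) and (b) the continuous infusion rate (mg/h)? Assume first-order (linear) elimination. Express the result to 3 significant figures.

Total Vd = 5.1 × 116 = 591.6 L
LD = Vd · C_target = 591.6 × 16 = 9466 mg
Maintenance infusion rate = CL × Css = 6.120 × 16 = 97.92 mg/h

(a) 9470 mg; (b) 97.9 mg/h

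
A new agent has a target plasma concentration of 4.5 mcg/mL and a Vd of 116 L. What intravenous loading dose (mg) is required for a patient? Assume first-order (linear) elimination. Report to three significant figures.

522 mg

The loading dose fills Vd to the target concentration.
LD = Vd × C = 116.0 × 4.500 = 522.0 mg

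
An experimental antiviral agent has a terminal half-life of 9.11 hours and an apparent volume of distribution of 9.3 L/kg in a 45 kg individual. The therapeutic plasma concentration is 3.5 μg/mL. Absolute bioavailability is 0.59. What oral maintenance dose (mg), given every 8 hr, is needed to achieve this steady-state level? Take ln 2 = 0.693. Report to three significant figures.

Vd(total) = 45 kg × 9.3 L/kg = 418.5 L
CL = 0.693 × Vd / t½ = 0.693 × 418.5 / 9.11 = 31.84 L/h
D = CL × Css × τ / F = 31.84 × 3.5 × 8 / 0.59 = 1511 mg

1510 mg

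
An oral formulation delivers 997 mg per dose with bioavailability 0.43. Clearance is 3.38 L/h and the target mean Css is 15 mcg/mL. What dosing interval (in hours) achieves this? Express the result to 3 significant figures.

F·D/τ = CL·Css → τ = F·D / (CL·Css).
τ = 0.43 × 997 / (3.38 × 15) = 8.456 h

8.46 h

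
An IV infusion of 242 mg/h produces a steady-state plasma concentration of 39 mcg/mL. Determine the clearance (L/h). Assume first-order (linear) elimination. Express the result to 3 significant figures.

6.21 L/h

At steady state, infusion rate = CL × Css, so CL = rate / Css.
CL = 242 / 39 = 6.205 L/h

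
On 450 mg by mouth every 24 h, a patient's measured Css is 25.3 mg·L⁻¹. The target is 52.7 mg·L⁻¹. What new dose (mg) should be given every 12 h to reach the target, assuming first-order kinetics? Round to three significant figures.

For first-order elimination, Css ∝ F·D/(CL·τ); F and CL are unchanged, so Css ∝ D/τ.
D₂ = D₁ × (Css,target / Css,current) × (τ₂/τ₁) = 450 × (52.7/25.3) × (12/24) = 468.7 mg

469 mg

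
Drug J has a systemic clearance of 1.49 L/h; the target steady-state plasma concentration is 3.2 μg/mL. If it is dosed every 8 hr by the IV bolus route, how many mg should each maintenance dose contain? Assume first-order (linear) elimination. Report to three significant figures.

38.1 mg

D = CL × Css × τ = 1.490 × 3.2 × 8 = 38.14 mg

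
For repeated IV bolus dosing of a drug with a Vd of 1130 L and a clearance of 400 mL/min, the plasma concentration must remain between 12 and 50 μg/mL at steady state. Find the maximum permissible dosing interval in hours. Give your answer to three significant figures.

67.2 h

CL = 400 mL/min × 60/1000 = 24.00 L/h
k = CL / Vd = 24.00 / 1130 = 0.02124 h⁻¹
Between IV bolus doses, concentration decays as C = C₀·e^(−kτ), so C_peak/C_trough = e^(kτ).
τ_max = ln(C_peak/C_trough) / k = ln(50/12) / 0.02124 = 1.427 / 0.02124 = 67.18 h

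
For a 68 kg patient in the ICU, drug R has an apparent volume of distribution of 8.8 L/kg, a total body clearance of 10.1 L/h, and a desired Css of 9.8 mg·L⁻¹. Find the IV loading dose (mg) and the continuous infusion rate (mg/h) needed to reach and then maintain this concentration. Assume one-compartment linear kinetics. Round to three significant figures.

Total Vd = 8.8 × 68 = 598.4 L
Loading: fill Vd to C_target → 598.4 L × 9.8 mg/L = 5864 mg
Maintenance: replace elimination → rate = CL × Css = 10.10 × 9.8 = 98.98 mg/h

(a) 5860 mg; (b) 99.0 mg/h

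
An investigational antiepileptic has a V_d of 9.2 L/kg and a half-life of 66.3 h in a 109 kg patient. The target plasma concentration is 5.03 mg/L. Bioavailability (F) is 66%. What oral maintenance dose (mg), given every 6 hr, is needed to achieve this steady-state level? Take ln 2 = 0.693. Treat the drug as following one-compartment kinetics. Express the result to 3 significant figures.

Total Vd = 9.2 × 109 = 1003 L
CL = 0.693 × Vd / t½ = 0.693 × 1003 / 66.3 = 10.48 L/h
D = CL × Css × τ / F = 10.48 × 5.03 × 6 / 0.66 = 479.2 mg

479 mg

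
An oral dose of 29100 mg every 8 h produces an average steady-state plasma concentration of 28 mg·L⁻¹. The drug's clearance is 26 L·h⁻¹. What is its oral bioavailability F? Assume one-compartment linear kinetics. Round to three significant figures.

F·D/τ = CL·Css at steady state → F = CL·Css·τ / D.
F = 26 × 28 × 8 / 29100 = 0.200

0.200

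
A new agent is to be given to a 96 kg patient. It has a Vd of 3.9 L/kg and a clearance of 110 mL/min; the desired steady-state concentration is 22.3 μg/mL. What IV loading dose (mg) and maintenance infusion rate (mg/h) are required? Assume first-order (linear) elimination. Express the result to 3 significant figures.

Total Vd = 3.9 × 96 = 374.4 L
LD = Vd · C_target = 374.4 × 22.3 = 8349 mg
CL = 110 mL/min × 60/1000 = 6.600 L/h
Maintenance infusion rate = CL × Css = 6.600 × 22.3 = 147.2 mg/h

(a) 8350 mg; (b) 147 mg/h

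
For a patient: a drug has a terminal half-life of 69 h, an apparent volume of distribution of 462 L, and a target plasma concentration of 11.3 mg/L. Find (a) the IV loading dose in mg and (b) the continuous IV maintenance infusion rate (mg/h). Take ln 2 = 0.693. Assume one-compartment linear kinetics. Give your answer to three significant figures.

LD = Vd × C = 462.0 × 11.3 = 5221 mg
CL = 0.693 × Vd / t½ = 0.693 × 462.0 / 69 = 4.640 L/h
Infusion rate = CL × Css = 4.640 × 11.3 = 52.43 mg/h

(a) 5220 mg; (b) 52.4 mg/h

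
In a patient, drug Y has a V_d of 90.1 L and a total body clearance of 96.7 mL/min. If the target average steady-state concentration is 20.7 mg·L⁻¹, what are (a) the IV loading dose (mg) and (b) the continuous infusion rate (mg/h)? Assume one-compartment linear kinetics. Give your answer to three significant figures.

(a) 1870 mg; (b) 120 mg/h

Loading dose = Vd × C = 90.10 × 20.7 = 1865 mg
Convert clearance: 96.7 mL/min × 60 min/h ÷ 1000 mL/L = 5.802 L/h
Maintenance infusion rate = CL × Css = 5.802 × 20.7 = 120.1 mg/h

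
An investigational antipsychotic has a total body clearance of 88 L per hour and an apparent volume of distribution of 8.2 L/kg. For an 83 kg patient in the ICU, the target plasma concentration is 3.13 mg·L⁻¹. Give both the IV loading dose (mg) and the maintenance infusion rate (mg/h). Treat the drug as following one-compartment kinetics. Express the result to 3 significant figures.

(a) 2130 mg; (b) 275 mg/h

Vd = 8.2 L/kg × 83 kg = 680.6 L
Loading: fill Vd to C_target → 680.6 L × 3.13 mg/L = 2130 mg
Maintenance: replace elimination → rate = CL × Css = 88.00 × 3.13 = 275.4 mg/h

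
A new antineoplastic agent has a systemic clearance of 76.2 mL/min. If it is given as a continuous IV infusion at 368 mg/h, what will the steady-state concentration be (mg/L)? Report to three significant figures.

CL = 76.2 mL/min × 60/1000 = 4.572 L/h
Css = rate / CL = 368 / 4.572 = 80.49 mg/L

80.5 mg/L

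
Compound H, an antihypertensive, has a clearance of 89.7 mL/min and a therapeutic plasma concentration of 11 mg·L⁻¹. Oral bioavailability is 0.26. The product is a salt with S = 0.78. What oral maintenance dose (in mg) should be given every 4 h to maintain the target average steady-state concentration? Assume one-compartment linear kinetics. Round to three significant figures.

CL = 89.7 mL/min × 60/1000 = 5.382 L/h
D = CL × Css × τ / F / S = 5.382 × 11 × 4 / 0.26 / 0.78 = 1168 mg

1170 mg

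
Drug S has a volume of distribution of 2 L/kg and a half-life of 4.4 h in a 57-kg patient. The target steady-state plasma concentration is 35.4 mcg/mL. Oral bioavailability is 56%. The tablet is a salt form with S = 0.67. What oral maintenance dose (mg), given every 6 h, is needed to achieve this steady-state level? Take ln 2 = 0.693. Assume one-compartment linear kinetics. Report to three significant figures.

10200 mg

Total Vd = 2 × 57 = 114.0 L
CL = 0.693 × Vd / t½ = 0.693 × 114.0 / 4.4 = 17.96 L/h
D = CL × Css × τ / F / S = 17.96 × 35.4 × 6 / 0.56 / 0.67 = 10170 mg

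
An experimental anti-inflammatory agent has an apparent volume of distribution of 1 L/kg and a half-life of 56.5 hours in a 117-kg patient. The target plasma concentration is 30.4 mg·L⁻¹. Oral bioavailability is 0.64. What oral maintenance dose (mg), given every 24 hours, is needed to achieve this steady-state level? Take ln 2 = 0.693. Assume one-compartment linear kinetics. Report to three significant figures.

Vd(total) = 117 kg × 1 L/kg = 117.0 L
CL = ln 2 · Vd / t½ = 0.693 × 117.0 / 56.5 = 1.435 L/h
D = CL × Css × τ / F = 1.435 × 30.4 × 24 / 0.64 = 1636 mg

1640 mg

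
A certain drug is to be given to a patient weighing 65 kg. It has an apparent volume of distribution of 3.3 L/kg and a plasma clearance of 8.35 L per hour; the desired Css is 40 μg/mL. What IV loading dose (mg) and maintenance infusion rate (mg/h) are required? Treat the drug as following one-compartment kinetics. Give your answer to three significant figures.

(a) 8580 mg; (b) 334 mg/h

Total Vd = 3.3 × 65 = 214.5 L
LD = Vd · C_target = 214.5 × 40 = 8580 mg
Maintenance infusion rate = CL × Css = 8.350 × 40 = 334.0 mg/h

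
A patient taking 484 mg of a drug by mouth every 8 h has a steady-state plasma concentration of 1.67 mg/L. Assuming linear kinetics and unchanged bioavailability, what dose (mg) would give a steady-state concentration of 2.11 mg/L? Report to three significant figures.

With linear kinetics, Css is proportional to dose rate (D/τ) at fixed clearance.
D₂ = D₁ × (Css,target / Css,current) = 484 × 2.11/1.67 = 611.5 mg

612 mg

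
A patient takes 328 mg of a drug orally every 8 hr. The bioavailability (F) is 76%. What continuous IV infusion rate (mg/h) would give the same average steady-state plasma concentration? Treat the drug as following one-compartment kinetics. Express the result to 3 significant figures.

Equivalent systemic input: infusion rate = F·D/τ.
Rate = 0.76 × 328 / 8 = 31.16 mg/h

31.2 mg/h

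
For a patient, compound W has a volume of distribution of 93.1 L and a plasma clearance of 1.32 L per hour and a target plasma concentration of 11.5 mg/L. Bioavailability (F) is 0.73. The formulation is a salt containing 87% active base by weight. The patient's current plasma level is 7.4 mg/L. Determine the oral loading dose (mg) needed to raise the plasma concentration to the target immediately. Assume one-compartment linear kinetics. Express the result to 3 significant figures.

601 mg

Concentration deficit ΔC = 11.5 − 7.4 = 4.100 mg/L
LD = Vd × ΔC / F / S = 93.10 × 4.100 / 0.73 / 0.87 = 601.0 mg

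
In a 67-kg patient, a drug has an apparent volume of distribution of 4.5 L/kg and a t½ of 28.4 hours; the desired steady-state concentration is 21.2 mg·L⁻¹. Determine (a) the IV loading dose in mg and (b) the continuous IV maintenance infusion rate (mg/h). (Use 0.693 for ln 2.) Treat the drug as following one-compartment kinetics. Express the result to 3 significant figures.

Vd = 4.5 L/kg × 67 kg = 301.5 L
LD = Vd × C = 301.5 × 21.2 = 6392 mg
CL = 0.693 × Vd / t½ = 0.693 × 301.5 / 28.4 = 7.357 L/h
Infusion rate = CL × Css = 7.357 × 21.2 = 156.0 mg/h

(a) 6390 mg; (b) 156 mg/h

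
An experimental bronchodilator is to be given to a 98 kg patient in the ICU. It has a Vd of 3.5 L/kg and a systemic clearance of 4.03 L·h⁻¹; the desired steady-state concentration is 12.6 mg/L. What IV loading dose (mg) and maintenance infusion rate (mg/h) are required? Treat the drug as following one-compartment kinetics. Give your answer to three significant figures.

Total Vd = 3.5 × 98 = 343.0 L
LD = Vd · C_target = 343.0 × 12.6 = 4322 mg
Infusion rate = 4.030 L/h × 12.6 mg/L = 50.78 mg/h

(a) 4320 mg; (b) 50.8 mg/h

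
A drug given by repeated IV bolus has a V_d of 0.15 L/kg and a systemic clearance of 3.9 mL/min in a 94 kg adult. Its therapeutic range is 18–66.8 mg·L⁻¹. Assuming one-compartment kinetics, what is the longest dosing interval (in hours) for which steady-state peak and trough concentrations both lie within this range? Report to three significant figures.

Vd = 0.15 L/kg × 94 kg = 14.10 L
CL = 3.9 mL/min × 60/1000 = 0.2340 L/h
k = CL / Vd = 0.2340 / 14.10 = 0.01660 h⁻¹
Between IV bolus doses, concentration decays as C = C₀·e^(−kτ), so C_peak/C_trough = e^(kτ).
τ_max = ln(C_peak/C_trough) / k = ln(66.8/18) / 0.01660 = 1.311 / 0.01660 = 78.98 h

79.0 h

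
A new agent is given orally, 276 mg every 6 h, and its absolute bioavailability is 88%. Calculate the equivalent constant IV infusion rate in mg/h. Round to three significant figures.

Equivalent systemic input: infusion rate = F·D/τ.
Rate = 0.88 × 276 / 6 = 40.48 mg/h

40.5 mg/h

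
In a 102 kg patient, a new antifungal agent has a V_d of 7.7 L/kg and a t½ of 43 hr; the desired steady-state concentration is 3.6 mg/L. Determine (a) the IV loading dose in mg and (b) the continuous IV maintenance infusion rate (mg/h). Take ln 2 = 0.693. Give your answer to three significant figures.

Vd = 7.7 L/kg × 102 kg = 785.4 L
LD = Vd × C = 785.4 × 3.6 = 2827 mg
CL = 0.693 × Vd / t½ = 0.693 × 785.4 / 43 = 12.66 L/h
Infusion rate = CL × Css = 12.66 × 3.6 = 45.58 mg/h

(a) 2830 mg; (b) 45.6 mg/h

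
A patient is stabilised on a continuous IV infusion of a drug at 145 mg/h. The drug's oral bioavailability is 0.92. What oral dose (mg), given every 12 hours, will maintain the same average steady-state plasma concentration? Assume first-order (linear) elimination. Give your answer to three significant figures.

To maintain the same Css, the systemic dosing rate must be unchanged: F·D/τ = infusion rate.
D = rate × τ / F = 145 × 12 / 0.92 = 1891 mg

1890 mg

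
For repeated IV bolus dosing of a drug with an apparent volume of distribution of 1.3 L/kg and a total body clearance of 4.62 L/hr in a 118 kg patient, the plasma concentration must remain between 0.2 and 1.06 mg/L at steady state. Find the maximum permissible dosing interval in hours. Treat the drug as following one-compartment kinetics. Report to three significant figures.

55.4 h

Total Vd = 1.3 × 118 = 153.4 L
k = CL / Vd = 4.620 / 153.4 = 0.03012 h⁻¹
Between IV bolus doses, concentration decays as C = C₀·e^(−kτ), so C_peak/C_trough = e^(kτ).
τ_max = ln(C_peak/C_trough) / k = ln(1.06/0.2) / 0.03012 = 1.668 / 0.03012 = 55.38 h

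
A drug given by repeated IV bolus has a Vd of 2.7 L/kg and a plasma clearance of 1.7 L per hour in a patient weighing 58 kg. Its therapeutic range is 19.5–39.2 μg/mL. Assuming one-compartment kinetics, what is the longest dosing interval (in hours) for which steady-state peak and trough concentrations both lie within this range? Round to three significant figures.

Vd(total) = 58 kg × 2.7 L/kg = 156.6 L
k = CL / Vd = 1.700 / 156.6 = 0.01086 h⁻¹
Between IV bolus doses, concentration decays as C = C₀·e^(−kτ), so C_peak/C_trough = e^(kτ).
τ_max = ln(C_peak/C_trough) / k = ln(39.2/19.5) / 0.01086 = 0.6983 / 0.01086 = 64.30 h

64.3 h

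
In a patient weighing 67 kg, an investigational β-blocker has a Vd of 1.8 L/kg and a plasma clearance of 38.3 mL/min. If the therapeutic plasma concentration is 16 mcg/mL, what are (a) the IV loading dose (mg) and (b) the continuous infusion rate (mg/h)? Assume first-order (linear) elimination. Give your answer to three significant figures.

(a) 1930 mg; (b) 36.8 mg/h

Vd = 1.8 L/kg × 67 kg = 120.6 L
Loading dose = Vd × C = 120.6 × 16 = 1930 mg
Convert clearance: 38.3 mL/min × 60 min/h ÷ 1000 mL/L = 2.298 L/h
Maintenance: replace elimination → rate = CL × Css = 2.298 × 16 = 36.77 mg/h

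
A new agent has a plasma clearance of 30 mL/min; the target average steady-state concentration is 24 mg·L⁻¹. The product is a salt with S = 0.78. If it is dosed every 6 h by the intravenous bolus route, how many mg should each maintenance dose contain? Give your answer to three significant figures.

332 mg

Convert clearance: 30 mL/min × 60 min/h ÷ 1000 mL/L = 1.800 L/h
D = CL × Css × τ / S = 1.800 × 24 × 6 / 0.78 = 332.3 mg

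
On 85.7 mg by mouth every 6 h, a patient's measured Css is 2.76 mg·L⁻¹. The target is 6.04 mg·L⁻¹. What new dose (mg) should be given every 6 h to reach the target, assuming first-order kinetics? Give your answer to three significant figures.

188 mg

For first-order elimination, Css ∝ F·D/(CL·τ); F and CL are unchanged, so Css ∝ D/τ.
D₂ = D₁ × (Css,target / Css,current) = 85.7 × 6.04/2.76 = 187.5 mg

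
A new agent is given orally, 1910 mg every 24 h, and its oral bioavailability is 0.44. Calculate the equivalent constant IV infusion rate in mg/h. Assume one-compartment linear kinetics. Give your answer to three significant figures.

Equivalent systemic input: infusion rate = F·D/τ.
Rate = 0.44 × 1910 / 24 = 35.02 mg/h

35.0 mg/h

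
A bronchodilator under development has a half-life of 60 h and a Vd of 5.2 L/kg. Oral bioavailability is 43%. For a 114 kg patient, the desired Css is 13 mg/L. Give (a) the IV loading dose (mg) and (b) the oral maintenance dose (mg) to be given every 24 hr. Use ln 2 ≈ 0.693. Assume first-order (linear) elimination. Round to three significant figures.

(a) 7710 mg; (b) 4970 mg

Total Vd = 5.2 × 114 = 592.8 L
LD = Vd × C = 592.8 × 13 = 7706 mg
CL = 0.693 × Vd / t½ = 0.693 × 592.8 / 60 = 6.847 L/h
D = CL × Css × τ / F = 6.847 × 13 × 24 / 0.43 = 4968 mg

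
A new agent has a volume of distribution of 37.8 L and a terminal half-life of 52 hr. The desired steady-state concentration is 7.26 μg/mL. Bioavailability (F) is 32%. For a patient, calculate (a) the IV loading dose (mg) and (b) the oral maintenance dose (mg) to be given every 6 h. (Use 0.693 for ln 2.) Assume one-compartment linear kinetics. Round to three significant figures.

(a) 274 mg; (b) 68.6 mg

LD = Vd × C = 37.80 × 7.26 = 274.4 mg
CL = 0.693 × Vd / t½ = 0.693 × 37.80 / 52 = 0.5038 L/h
D = CL × Css × τ / F = 0.5038 × 7.26 × 6 / 0.32 = 68.58 mg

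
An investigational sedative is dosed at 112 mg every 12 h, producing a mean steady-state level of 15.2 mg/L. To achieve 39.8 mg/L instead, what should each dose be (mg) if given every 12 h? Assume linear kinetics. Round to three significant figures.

With linear kinetics, Css is proportional to dose rate (D/τ) at fixed clearance.
D₂ = D₁ × (Css,target / Css,current) = 112 × 39.8/15.2 = 293.3 mg

293 mg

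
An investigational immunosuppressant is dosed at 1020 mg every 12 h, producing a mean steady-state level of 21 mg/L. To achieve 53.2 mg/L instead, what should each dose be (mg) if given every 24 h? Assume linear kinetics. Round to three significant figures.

5170 mg

With linear kinetics, Css is proportional to dose rate (D/τ) at fixed clearance.
D₂ = D₁ × (Css,target / Css,current) × (τ₂/τ₁) = 1020 × (53.2/21) × (24/12) = 5168 mg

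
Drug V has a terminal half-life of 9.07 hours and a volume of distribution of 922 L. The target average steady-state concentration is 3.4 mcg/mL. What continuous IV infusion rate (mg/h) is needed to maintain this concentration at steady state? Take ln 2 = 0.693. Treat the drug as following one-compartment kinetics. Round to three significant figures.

240 mg/h

CL = ln 2 · Vd / t½ = 0.693 × 922.0 / 9.07 = 70.45 L/h
Infusion rate = CL × Css = 70.45 × 3.4 = 239.5 mg/h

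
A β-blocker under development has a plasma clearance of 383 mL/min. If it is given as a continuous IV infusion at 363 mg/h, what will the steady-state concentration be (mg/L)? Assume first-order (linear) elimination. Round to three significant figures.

15.8 mg/L

CL = 383 mL/min = 383 × 0.06 = 22.98 L/h
Css = rate / CL = 363 / 22.98 = 15.80 mg/L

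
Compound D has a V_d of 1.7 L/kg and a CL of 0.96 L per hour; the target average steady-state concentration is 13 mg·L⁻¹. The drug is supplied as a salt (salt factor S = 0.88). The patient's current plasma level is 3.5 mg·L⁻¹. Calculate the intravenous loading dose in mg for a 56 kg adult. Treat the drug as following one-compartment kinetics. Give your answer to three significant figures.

Total Vd = 1.7 × 56 = 95.20 L
Concentration deficit ΔC = 13 − 3.5 = 9.500 mg/L
LD = Vd × ΔC / S = 95.20 × 9.500 / 0.88 = 1028 mg

1030 mg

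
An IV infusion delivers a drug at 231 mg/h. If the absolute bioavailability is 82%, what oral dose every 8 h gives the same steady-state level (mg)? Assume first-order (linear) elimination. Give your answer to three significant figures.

To maintain the same Css, the systemic dosing rate must be unchanged: F·D/τ = infusion rate.
D = rate × τ / F = 231 × 8 / 0.82 = 2254 mg

2250 mg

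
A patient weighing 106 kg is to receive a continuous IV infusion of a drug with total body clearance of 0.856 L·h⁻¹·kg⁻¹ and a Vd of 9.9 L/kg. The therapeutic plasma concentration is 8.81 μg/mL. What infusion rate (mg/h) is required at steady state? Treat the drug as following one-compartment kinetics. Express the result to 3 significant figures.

799 mg/h

CL = 0.856 L·h⁻¹·kg⁻¹ × 106 kg = 90.74 L/h
At steady state, infusion rate equals elimination rate: rate in = CL × Css.
Infusion rate = CL · Css = 90.74 L/h × 8.81 mg/L = 799.4 mg/h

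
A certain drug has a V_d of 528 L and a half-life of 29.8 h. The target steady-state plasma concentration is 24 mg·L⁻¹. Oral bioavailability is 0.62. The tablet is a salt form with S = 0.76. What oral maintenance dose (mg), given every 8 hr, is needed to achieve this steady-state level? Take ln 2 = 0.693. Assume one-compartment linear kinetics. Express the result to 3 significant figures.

CL = 0.693 × Vd / t½ = 0.693 × 528.0 / 29.8 = 12.28 L/h
D = CL × Css × τ / F / S = 12.28 × 24 × 8 / 0.62 / 0.76 = 5004 mg

5000 mg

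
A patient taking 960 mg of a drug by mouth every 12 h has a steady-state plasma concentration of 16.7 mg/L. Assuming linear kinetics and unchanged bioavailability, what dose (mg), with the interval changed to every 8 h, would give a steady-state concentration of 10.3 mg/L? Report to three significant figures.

For first-order elimination, Css ∝ F·D/(CL·τ); F and CL are unchanged, so Css ∝ D/τ.
D₂ = D₁ × (Css,target / Css,current) × (τ₂/τ₁) = 960 × (10.3/16.7) × (8/12) = 394.7 mg

395 mg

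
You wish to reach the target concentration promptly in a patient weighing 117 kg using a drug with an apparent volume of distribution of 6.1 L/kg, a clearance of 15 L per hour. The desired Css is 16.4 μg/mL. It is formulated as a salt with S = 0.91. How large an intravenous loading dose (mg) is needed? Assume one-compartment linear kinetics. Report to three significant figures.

12900 mg

Vd = 6.1 L/kg × 117 kg = 713.7 L
LD = Vd × C / S = 713.7 × 16.40 / 0.91 = 12860 mg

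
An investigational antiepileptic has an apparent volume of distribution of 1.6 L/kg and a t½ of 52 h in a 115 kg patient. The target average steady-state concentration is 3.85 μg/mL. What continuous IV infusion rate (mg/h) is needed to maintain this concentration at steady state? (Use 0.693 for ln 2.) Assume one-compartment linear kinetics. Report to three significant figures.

9.44 mg/h

Vd(total) = 115 kg × 1.6 L/kg = 184.0 L
CL = 0.693 × Vd / t½ = 0.693 × 184.0 / 52 = 2.452 L/h
Infusion rate = CL × Css = 2.452 × 3.85 = 9.440 mg/h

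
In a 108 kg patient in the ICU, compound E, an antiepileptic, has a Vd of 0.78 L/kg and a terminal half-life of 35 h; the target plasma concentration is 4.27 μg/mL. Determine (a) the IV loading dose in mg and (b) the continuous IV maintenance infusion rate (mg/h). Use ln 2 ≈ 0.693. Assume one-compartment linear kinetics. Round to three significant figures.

(a) 360 mg; (b) 7.12 mg/h

Total Vd = 0.78 × 108 = 84.24 L
LD = Vd × C = 84.24 × 4.27 = 359.7 mg
CL = 0.693 × Vd / t½ = 0.693 × 84.24 / 35 = 1.668 L/h
Infusion rate = CL × Css = 1.668 × 4.27 = 7.122 mg/h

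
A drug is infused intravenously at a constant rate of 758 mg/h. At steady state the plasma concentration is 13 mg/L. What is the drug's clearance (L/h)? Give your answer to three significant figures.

58.3 L/h

At steady state, infusion rate = CL × Css, so CL = rate / Css.
CL = 758 / 13 = 58.31 L/h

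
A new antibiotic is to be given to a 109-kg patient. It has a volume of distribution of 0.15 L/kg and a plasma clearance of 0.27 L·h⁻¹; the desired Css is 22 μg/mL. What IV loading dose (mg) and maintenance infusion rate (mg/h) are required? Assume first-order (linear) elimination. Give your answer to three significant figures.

(a) 360 mg; (b) 5.94 mg/h

Total Vd = 0.15 × 109 = 16.35 L
Loading dose = Vd × C = 16.35 × 22 = 359.7 mg
Infusion rate = 0.2700 L/h × 22 mg/L = 5.940 mg/h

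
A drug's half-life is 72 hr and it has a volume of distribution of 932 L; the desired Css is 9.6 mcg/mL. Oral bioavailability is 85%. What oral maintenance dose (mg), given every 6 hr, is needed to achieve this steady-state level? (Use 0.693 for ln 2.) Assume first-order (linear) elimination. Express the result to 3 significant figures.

608 mg

CL = 0.693 × Vd / t½ = 0.693 × 932.0 / 72 = 8.971 L/h
D = CL × Css × τ / F = 8.971 × 9.6 × 6 / 0.85 = 607.9 mg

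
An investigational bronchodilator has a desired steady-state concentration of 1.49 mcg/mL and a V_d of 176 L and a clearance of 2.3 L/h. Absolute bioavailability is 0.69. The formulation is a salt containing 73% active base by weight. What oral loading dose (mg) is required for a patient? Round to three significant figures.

521 mg

LD = Vd × C / F / S = 176.0 × 1.490 / 0.69 / 0.73 = 520.6 mg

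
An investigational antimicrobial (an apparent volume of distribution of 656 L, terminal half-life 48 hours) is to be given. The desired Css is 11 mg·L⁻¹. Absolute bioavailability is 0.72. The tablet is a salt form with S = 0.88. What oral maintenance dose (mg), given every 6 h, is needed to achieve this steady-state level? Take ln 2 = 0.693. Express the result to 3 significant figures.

987 mg

CL = 0.693 × Vd / t½ = 0.693 × 656.0 / 48 = 9.471 L/h
D = CL × Css × τ / F / S = 9.471 × 11 × 6 / 0.72 / 0.88 = 986.6 mg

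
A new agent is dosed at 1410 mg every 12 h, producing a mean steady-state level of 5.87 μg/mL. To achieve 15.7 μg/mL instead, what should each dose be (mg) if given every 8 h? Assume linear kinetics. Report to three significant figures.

2510 mg

For first-order elimination, Css ∝ F·D/(CL·τ); F and CL are unchanged, so Css ∝ D/τ.
D₂ = D₁ × (Css,target / Css,current) × (τ₂/τ₁) = 1410 × (15.7/5.87) × (8/12) = 2514 mg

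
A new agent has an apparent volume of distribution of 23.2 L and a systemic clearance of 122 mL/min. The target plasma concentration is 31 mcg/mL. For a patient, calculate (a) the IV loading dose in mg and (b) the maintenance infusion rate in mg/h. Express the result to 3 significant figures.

(a) 719 mg; (b) 227 mg/h

Loading: fill Vd to C_target → 23.20 L × 31 mg/L = 719.2 mg
CL = 122 mL/min = 122 × 0.06 = 7.320 L/h
Infusion rate = 7.320 L/h × 31 mg/L = 226.9 mg/h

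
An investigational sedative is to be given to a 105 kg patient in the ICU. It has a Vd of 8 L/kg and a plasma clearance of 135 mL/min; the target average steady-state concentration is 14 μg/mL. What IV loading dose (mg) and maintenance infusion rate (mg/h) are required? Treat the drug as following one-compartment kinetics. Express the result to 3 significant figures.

Vd = 8 L/kg × 105 kg = 840.0 L
Loading: fill Vd to C_target → 840.0 L × 14 mg/L = 11760 mg
CL = 135 mL/min × 60/1000 = 8.100 L/h
Infusion rate = 8.100 L/h × 14 mg/L = 113.4 mg/h

(a) 11800 mg; (b) 113 mg/h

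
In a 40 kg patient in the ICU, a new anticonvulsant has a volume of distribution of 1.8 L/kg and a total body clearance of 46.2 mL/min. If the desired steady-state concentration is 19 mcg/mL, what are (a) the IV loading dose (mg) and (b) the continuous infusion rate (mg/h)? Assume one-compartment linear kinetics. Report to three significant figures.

Vd = 1.8 L/kg × 40 kg = 72.00 L
Loading dose = Vd × C = 72.00 × 19 = 1368 mg
CL = 46.2 mL/min = 46.2 × 0.06 = 2.772 L/h
Infusion rate = 2.772 L/h × 19 mg/L = 52.67 mg/h

(a) 1370 mg; (b) 52.7 mg/h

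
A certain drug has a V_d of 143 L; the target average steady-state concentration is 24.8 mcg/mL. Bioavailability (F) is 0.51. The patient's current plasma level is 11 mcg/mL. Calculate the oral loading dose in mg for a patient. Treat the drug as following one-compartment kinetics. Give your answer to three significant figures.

Concentration deficit ΔC = 24.8 − 11 = 13.80 mg/L
LD = Vd × ΔC / F = 143.0 × 13.80 / 0.51 = 3869 mg

3870 mg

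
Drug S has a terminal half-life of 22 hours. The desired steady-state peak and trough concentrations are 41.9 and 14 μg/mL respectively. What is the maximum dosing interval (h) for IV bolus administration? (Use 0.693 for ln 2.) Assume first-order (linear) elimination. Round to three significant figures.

34.8 h

k = 0.693 / t½ = 0.693 / 22 = 0.03150 h⁻¹
Between IV bolus doses, concentration decays as C = C₀·e^(−kτ), so C_peak/C_trough = e^(kτ).
τ_max = ln(C_peak/C_trough) / k = ln(41.9/14) / 0.03150 = 1.096 / 0.03150 = 34.79 h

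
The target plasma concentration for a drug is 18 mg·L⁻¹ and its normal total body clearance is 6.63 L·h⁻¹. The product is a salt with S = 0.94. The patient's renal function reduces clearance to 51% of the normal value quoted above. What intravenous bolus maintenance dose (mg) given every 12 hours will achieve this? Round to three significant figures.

777 mg

Patient clearance = 0.51 × 6.630 = 3.381 L/h
D = CL × Css × τ / S = 3.381 × 18 × 12 / 0.94 = 776.9 mg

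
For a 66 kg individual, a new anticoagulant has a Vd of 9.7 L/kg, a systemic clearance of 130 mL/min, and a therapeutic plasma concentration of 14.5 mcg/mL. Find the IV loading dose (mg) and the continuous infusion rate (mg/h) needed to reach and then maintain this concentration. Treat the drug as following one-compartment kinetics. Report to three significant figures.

(a) 9280 mg; (b) 113 mg/h

Vd(total) = 66 kg × 9.7 L/kg = 640.2 L
Loading dose = Vd × C = 640.2 × 14.5 = 9283 mg
CL = 130 mL/min = 130 × 0.06 = 7.800 L/h
Infusion rate = 7.800 L/h × 14.5 mg/L = 113.1 mg/h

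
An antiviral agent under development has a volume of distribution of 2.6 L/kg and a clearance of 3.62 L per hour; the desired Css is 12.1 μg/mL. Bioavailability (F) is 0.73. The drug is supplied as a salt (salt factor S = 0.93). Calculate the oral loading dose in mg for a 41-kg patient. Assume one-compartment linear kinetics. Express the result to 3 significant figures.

1900 mg

Vd(total) = 41 kg × 2.6 L/kg = 106.6 L
The loading dose fills Vd to the target concentration.
LD = Vd × C / F / S = 106.6 × 12.10 / 0.73 / 0.93 = 1900 mg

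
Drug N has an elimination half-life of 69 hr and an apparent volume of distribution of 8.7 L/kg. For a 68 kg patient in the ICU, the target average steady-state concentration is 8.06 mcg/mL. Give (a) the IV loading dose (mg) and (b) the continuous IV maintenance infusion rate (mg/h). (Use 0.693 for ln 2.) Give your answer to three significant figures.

(a) 4770 mg; (b) 47.9 mg/h

Vd = 8.7 L/kg × 68 kg = 591.6 L
LD = Vd × C = 591.6 × 8.06 = 4768 mg
CL = 0.693 × Vd / t½ = 0.693 × 591.6 / 69 = 5.942 L/h
Infusion rate = CL × Css = 5.942 × 8.06 = 47.89 mg/h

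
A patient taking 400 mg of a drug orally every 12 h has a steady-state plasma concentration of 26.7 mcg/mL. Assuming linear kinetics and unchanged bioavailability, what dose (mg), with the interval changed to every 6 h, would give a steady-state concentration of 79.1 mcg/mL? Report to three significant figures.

593 mg

For first-order elimination, Css ∝ F·D/(CL·τ); F and CL are unchanged, so Css ∝ D/τ.
D₂ = D₁ × (Css,target / Css,current) × (τ₂/τ₁) = 400 × (79.1/26.7) × (6/12) = 592.5 mg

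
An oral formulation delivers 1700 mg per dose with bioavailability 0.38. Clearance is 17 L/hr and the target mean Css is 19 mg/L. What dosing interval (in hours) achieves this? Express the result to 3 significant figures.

F·D/τ = CL·Css → τ = F·D / (CL·Css).
τ = 0.38 × 1700 / (17 × 19) = 2.000 h

2.00 h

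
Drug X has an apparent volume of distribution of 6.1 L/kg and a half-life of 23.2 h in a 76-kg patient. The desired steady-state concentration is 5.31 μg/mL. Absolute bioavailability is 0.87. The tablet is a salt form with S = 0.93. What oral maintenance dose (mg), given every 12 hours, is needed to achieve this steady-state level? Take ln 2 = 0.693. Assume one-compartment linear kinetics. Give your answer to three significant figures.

1090 mg

Vd = 6.1 L/kg × 76 kg = 463.6 L
k = 0.693/23.2 = 0.02987 h⁻¹, so CL = k·Vd = 0.02987 × 463.6 = 13.85 L/h
D = CL × Css × τ / F / S = 13.85 × 5.31 × 12 / 0.87 / 0.93 = 1091 mg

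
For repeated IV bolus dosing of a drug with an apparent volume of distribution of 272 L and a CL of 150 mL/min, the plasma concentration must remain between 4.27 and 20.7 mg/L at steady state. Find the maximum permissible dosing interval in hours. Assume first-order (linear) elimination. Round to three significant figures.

47.7 h

Convert clearance: 150 mL/min × 60 min/h ÷ 1000 mL/L = 9.000 L/h
k = CL / Vd = 9.000 / 272.0 = 0.03309 h⁻¹
Between IV bolus doses, concentration decays as C = C₀·e^(−kτ), so C_peak/C_trough = e^(kτ).
τ_max = ln(C_peak/C_trough) / k = ln(20.7/4.27) / 0.03309 = 1.579 / 0.03309 = 47.72 h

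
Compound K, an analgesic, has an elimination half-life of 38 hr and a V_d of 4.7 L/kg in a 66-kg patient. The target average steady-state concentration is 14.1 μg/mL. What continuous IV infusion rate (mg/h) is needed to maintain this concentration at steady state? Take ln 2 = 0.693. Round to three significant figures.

79.8 mg/h

Vd(total) = 66 kg × 4.7 L/kg = 310.2 L
k = 0.693/38 = 0.01824 h⁻¹, so CL = k·Vd = 0.01824 × 310.2 = 5.658 L/h
Infusion rate = CL × Css = 5.658 × 14.1 = 79.78 mg/h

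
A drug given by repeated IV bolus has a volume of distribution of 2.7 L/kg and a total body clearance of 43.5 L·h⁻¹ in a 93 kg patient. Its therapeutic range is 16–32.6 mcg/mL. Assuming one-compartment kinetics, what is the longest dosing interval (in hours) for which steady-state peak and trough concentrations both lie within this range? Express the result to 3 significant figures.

Vd = 2.7 L/kg × 93 kg = 251.1 L
k = CL / Vd = 43.50 / 251.1 = 0.1732 h⁻¹
Between IV bolus doses, concentration decays as C = C₀·e^(−kτ), so C_peak/C_trough = e^(kτ).
τ_max = ln(C_peak/C_trough) / k = ln(32.6/16) / 0.1732 = 0.7117 / 0.1732 = 4.109 h

4.11 h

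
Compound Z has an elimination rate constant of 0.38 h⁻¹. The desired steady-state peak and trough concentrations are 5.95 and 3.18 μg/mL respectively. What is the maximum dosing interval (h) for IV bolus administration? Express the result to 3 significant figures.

1.65 h

Between IV bolus doses, concentration decays as C = C₀·e^(−kτ), so C_peak/C_trough = e^(kτ).
τ_max = ln(C_peak/C_trough) / k = ln(5.95/3.18) / 0.3800 = 0.6265 / 0.3800 = 1.649 h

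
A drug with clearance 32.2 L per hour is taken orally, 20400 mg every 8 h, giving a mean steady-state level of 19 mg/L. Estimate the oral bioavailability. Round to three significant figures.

0.240

F·D/τ = CL·Css at steady state → F = CL·Css·τ / D.
F = 32.2 × 19 × 8 / 20400 = 0.240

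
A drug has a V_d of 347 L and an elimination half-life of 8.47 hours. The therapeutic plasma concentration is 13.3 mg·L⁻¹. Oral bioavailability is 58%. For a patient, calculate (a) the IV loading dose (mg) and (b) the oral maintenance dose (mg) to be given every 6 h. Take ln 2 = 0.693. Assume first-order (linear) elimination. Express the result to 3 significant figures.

(a) 4620 mg; (b) 3910 mg

LD = Vd × C = 347.0 × 13.3 = 4615 mg
CL = 0.693 × Vd / t½ = 0.693 × 347.0 / 8.47 = 28.39 L/h
D = CL × Css × τ / F = 28.39 × 13.3 × 6 / 0.58 = 3906 mg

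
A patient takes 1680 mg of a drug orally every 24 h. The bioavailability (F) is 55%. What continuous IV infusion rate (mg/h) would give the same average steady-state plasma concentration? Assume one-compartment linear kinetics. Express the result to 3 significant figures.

38.5 mg/h

Equivalent systemic input: infusion rate = F·D/τ.
Rate = 0.55 × 1680 / 24 = 38.50 mg/h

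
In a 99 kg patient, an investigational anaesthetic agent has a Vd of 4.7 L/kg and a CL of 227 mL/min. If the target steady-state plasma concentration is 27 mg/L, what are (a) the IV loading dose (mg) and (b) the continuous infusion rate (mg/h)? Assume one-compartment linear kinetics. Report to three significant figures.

Vd(total) = 99 kg × 4.7 L/kg = 465.3 L
Loading dose = Vd × C = 465.3 × 27 = 12560 mg
CL = 227 mL/min = 227 × 0.06 = 13.62 L/h
Maintenance: replace elimination → rate = CL × Css = 13.62 × 27 = 367.7 mg/h

(a) 12600 mg; (b) 368 mg/h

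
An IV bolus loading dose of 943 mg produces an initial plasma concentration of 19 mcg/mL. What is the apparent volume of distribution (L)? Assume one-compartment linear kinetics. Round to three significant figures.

Immediately after an IV bolus, C₀ = Dose / Vd, so Vd = Dose / C₀.
Vd = 943 / 19 = 49.63 L

49.6 L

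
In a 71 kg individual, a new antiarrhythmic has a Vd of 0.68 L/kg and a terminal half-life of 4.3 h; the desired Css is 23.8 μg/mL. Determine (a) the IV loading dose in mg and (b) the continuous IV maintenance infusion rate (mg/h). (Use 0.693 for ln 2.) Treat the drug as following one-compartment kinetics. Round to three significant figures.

Total Vd = 0.68 × 71 = 48.28 L
LD = Vd × C = 48.28 × 23.8 = 1149 mg
CL = 0.693 × Vd / t½ = 0.693 × 48.28 / 4.3 = 7.781 L/h
Infusion rate = CL × Css = 7.781 × 23.8 = 185.2 mg/h

(a) 1150 mg; (b) 185 mg/h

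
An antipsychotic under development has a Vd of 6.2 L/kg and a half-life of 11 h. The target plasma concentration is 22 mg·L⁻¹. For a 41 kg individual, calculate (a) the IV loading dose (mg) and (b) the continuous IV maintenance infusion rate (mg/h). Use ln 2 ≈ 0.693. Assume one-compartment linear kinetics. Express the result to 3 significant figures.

Vd = 6.2 L/kg × 41 kg = 254.2 L
LD = Vd × C = 254.2 × 22 = 5592 mg
CL = 0.693 × Vd / t½ = 0.693 × 254.2 / 11 = 16.01 L/h
Infusion rate = CL × Css = 16.01 × 22 = 352.2 mg/h

(a) 5590 mg; (b) 352 mg/h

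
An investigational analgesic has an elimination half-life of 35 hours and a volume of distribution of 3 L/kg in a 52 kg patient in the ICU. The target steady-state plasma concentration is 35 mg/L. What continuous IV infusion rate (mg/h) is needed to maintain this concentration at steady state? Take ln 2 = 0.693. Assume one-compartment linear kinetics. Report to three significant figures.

Total Vd = 3 × 52 = 156.0 L
CL = ln 2 · Vd / t½ = 0.693 × 156.0 / 35 = 3.089 L/h
Infusion rate = CL × Css = 3.089 × 35 = 108.1 mg/h

108 mg/h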